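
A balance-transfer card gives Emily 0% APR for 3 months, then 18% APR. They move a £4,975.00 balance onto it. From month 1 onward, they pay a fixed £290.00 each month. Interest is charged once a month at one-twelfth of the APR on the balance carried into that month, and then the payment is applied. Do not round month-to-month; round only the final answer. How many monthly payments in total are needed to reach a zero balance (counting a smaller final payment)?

20 months

Promo months 1–3 at r₀ = 0%/12 = 0; months 4+ at r₁ = 18%/12 = 0.015.
After month 3 (no interest yet): B = £4,975.00 − 3·£290.00 = £4,105.00.
Then at r₁ with £290.00/mo: n₂ = −ln(1 − r₁·B/P)/ln(1+r₁) ≈ 16.03 → 17 more payments.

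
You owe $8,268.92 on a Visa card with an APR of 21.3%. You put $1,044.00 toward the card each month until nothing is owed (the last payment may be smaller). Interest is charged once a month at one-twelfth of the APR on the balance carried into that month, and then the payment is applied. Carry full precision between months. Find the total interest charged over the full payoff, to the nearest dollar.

$723

Monthly rate r = 21.3%/12 = 1.775% = 0.01775.
Payoff takes n = ⌈−ln(1 − rB₀/P)/ln(1+r)⌉ = ⌈8.611⌉ = 9 payments; the last is $640.16.
Total paid = 8·$1,044.00 + $640.16 = $8,992.16.
Total interest = total paid − principal = $8,992.16 − $8,268.92 = $723.24.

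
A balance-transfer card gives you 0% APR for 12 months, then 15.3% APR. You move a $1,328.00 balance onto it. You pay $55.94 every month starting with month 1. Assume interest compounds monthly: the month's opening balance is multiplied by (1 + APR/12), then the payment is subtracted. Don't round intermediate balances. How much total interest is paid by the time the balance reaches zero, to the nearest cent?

Promo months 1–12 at r₀ = 0%/12 = 0; months 13+ at r₁ = 15.3%/12 = 0.01275.
After month 12 (no interest yet): B = $1,328.00 − 12·$55.94 = $656.72.
Then at r₁ with $55.94/mo: n₂ = −ln(1 − r₁·B/P)/ln(1+r₁) ≈ 12.80 → 13 more payments.
Total paid = 24·$55.94 + $44.70 = $1,387.26; interest = $1,387.26 − $1,328.00 = $59.26.

$59.26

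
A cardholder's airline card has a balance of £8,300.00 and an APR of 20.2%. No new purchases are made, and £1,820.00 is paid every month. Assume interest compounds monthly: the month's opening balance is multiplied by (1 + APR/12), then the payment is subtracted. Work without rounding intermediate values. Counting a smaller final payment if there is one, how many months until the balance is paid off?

5 payments

Monthly rate r = 20.2%/12 = 1.68333% = 0.0168333.
Recurrence: B ← B·(1+r) − £1,820.00.
Month 1: interest £139.72; balance after payment £6,619.72.
Month 2: interest £111.43; balance after payment £4,911.15.
Month 3: interest £82.67; balance after payment £3,173.82.
Month 4: interest £53.43; balance after payment £1,407.25.
Month 5: interest £23.69; balance after payment £0.00.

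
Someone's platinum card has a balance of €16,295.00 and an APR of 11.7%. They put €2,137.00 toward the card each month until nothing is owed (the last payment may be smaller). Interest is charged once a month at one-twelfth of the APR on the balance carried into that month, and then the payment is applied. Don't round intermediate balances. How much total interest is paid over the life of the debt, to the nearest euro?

€720

Monthly rate r = 11.7%/12 = 0.975% = 0.00975.
Payoff takes n = ⌈−ln(1 − rB₀/P)/ln(1+r)⌉ = ⌈7.962⌉ = 8 payments; the last is €2,056.32.
Total paid = 7·€2,137.00 + €2,056.32 = €17,015.32.
Total interest = total paid − principal = €17,015.32 − €16,295.00 = €720.32.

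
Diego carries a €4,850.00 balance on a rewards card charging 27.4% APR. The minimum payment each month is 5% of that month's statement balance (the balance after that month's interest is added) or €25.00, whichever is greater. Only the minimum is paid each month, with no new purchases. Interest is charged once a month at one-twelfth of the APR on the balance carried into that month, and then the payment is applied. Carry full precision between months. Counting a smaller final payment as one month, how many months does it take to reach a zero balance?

107 months

Monthly rate r = 27.4%/12 = 2.28333% = 0.0228333.
While 5% of the post-interest balance exceeds €25.00, each month B ← (B·(1+r))·(1 − 0.05), i.e. B shrinks by the factor (1+r)·0.95 = 0.97169.
This holds for months 1–80. Entering month 81 the balance is €487.55; 5% of the post-interest balance is now below €25.00, so the flat €25.00 minimum applies from here.
From month 81 a fixed €25.00 at rate r clears €487.55 in 27 more payments. Total: 80 + 27 = 107 months.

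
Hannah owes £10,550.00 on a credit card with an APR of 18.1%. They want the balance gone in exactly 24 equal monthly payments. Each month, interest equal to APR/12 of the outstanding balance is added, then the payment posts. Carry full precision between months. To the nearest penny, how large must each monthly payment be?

£527.21

Monthly rate r = 18.1%/12 = 1.50833% = 0.0150833.
Level-payment amortization: P = B₀·r / (1 − (1+r)^(−n)) = 10550.00·0.0150833 / (1 − 1.01508^(−24)).
Denominator 1 − (1+r)^(−24) = 0.301833079.
P = 159.129 / 0.301833079 ≈ 527.21.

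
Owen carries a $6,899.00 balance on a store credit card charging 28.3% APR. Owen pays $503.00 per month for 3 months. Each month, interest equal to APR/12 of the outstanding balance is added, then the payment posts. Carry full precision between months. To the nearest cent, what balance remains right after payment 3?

Monthly rate r = 28.3%/12 = 2.35833% = 0.0235833.
Each month: B ← B·(1+r) − $503.00.
Month 1: interest $162.70; balance after payment $6,558.70.
Month 2: interest $154.68; balance after payment $6,210.38.
Month 3: interest $146.46; balance after payment $5,853.84.

$5,853.84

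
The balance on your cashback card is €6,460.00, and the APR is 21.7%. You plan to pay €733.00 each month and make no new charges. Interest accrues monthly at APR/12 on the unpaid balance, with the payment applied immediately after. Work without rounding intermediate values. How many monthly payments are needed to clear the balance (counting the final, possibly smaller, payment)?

Monthly rate r = 21.7%/12 = 1.80833% = 0.0180833.
Recurrence: B ← B·(1+r) − €733.00.
Month 1: interest €116.82; balance after payment €5,843.82.
Month 2: interest €105.68; balance after payment €5,216.49.
Closed form: n = −ln(1 − rB₀/P)/ln(1+r) = −ln(0.84063)/ln(1.01808) ≈ 9.687, so the balance reaches zero during payment 10.

10 months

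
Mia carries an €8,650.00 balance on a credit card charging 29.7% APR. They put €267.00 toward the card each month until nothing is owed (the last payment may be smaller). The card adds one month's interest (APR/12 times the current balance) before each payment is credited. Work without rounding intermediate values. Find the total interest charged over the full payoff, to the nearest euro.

Monthly rate r = 29.7%/12 = 2.475% = 0.02475.
Payoff takes n = ⌈−ln(1 − rB₀/P)/ln(1+r)⌉ = ⌈66.204⌉ = 67 payments; the last is €55.09.
Total paid = 66·€267.00 + €55.09 = €17,677.09.
Total interest = total paid − principal = €17,677.09 − €8,650.00 = €9,027.09.

€9,027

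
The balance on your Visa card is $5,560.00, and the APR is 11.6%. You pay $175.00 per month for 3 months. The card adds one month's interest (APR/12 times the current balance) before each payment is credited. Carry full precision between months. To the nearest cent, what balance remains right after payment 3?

$5,192.71

Monthly rate r = 11.6%/12 = 0.966667% = 0.00966667.
Each month: B ← B·(1+r) − $175.00.
Month 1: interest $53.75; balance after payment $5,438.75.
Month 2: interest $52.57; balance after payment $5,316.32.
Month 3: interest $51.39; balance after payment $5,192.71.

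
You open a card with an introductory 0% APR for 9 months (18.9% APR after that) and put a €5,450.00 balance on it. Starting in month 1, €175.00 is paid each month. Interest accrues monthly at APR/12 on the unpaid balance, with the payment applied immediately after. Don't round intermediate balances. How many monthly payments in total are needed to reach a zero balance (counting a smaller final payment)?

37 months

Promo months 1–9 at r₀ = 0%/12 = 0; months 10+ at r₁ = 18.9%/12 = 0.01575.
After month 9 (no interest yet): B = €5,450.00 − 9·€175.00 = €3,875.00.
Then at r₁ with €175.00/mo: n₂ = −ln(1 − r₁·B/P)/ln(1+r₁) ≈ 27.44 → 28 more payments.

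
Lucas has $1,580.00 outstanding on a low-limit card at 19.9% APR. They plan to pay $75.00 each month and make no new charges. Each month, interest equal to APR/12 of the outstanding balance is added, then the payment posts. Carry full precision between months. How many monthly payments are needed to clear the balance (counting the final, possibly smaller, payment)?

Monthly rate r = 19.9%/12 = 1.65833% = 0.0165833.
Recurrence: B ← B·(1+r) − $75.00.
Month 1: interest $26.20; balance after payment $1,531.20.
Month 2: interest $25.39; balance after payment $1,481.59.
Closed form: n = −ln(1 − rB₀/P)/ln(1+r) = −ln(0.65064)/ln(1.01658) ≈ 26.131, so the balance reaches zero during payment 27.

27 months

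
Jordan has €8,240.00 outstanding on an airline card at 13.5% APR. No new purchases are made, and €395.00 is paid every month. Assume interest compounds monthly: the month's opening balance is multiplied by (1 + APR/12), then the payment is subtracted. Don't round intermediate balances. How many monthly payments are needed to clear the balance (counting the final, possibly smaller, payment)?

24 payments

Monthly rate r = 13.5%/12 = 1.125% = 0.01125.
Recurrence: B ← B·(1+r) − €395.00.
Month 1: interest €92.70; balance after payment €7,937.70.
Month 2: interest €89.30; balance after payment €7,632.00.
Closed form: n = −ln(1 − rB₀/P)/ln(1+r) = −ln(0.76532)/ln(1.01125) ≈ 23.908, so the balance reaches zero during payment 24.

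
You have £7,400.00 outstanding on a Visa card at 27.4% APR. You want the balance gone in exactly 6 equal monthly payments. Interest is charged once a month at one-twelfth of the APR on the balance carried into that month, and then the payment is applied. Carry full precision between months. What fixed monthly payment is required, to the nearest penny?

£1,333.75

Monthly rate r = 27.4%/12 = 2.28333% = 0.0228333.
Level-payment amortization: P = B₀·r / (1 − (1+r)^(−n)) = 7400.00·0.0228333 / (1 − 1.02283^(−6)).
Denominator 1 − (1+r)^(−6) = 0.126685316.
P = 168.967 / 0.126685316 ≈ 1333.75.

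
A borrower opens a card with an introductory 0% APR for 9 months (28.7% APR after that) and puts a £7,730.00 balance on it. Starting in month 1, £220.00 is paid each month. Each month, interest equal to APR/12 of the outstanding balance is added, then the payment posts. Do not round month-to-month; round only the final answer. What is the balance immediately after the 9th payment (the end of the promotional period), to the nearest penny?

£5,750.00

Promo months 1–9 at r₀ = 0%/12 = 0; months 10+ at r₁ = 28.7%/12 = 0.0239167.
After month 9 (no interest yet): B = £7,730.00 − 9·£220.00 = £5,750.00.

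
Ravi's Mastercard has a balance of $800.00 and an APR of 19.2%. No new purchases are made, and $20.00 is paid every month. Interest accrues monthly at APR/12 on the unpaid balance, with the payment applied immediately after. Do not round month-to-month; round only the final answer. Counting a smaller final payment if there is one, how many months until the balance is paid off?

Monthly rate r = 19.2%/12 = 1.6% = 0.016.
Recurrence: B ← B·(1+r) − $20.00.
Month 1: interest $12.80; balance after payment $792.80.
Month 2: interest $12.68; balance after payment $785.48.
Closed form: n = −ln(1 − rB₀/P)/ln(1+r) = −ln(0.36)/ln(1.016) ≈ 64.363, so the balance reaches zero during payment 65.

65 months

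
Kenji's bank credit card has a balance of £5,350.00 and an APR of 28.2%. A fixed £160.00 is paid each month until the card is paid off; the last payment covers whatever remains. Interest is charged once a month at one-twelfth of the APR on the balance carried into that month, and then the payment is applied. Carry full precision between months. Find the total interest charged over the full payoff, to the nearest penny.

£5,263.46

Monthly rate r = 28.2%/12 = 2.35% = 0.0235.
Payoff takes n = ⌈−ln(1 − rB₀/P)/ln(1+r)⌉ = ⌈66.332⌉ = 67 payments; the last is £53.46.
Total paid = 66·£160.00 + £53.46 = £10,613.46.
Total interest = total paid − principal = £10,613.46 − £5,350.00 = £5,263.46.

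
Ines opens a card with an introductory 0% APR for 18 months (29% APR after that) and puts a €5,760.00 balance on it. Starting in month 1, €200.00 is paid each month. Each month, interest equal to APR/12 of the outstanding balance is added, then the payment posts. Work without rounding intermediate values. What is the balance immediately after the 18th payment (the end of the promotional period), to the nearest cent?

Promo months 1–18 at r₀ = 0%/12 = 0; months 19+ at r₁ = 29%/12 = 0.0241667.
After month 18 (no interest yet): B = €5,760.00 − 18·€200.00 = €2,160.00.

€2,160.00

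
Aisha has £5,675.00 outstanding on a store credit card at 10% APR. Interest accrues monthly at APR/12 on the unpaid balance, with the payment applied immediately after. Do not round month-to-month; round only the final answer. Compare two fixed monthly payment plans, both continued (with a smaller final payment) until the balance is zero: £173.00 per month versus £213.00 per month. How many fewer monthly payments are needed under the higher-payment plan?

8 fewer payments

Monthly rate r = 10%/12 = 0.833333% = 0.00833333.
At £173.00/mo: n = ⌈−ln(1 − rB₀/P)/ln(1+r)⌉ = 39 payments (last £83.00); total interest = total paid − £5,675.00 = £982.00.
At £213.00/mo: 31 payments (last £54.04); total interest £769.04.
Payments saved = 39 − 31 = 8.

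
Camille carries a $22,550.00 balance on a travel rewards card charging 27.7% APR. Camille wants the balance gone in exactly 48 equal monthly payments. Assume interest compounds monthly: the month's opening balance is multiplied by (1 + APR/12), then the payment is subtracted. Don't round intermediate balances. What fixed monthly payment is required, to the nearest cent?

$782.05

Monthly rate r = 27.7%/12 = 2.30833% = 0.0230833.
Level-payment amortization: P = B₀·r / (1 − (1+r)^(−n)) = 22550.00·0.0230833 / (1 − 1.02308^(−48)).
Denominator 1 − (1+r)^(−48) = 0.665595949.
P = 520.529 / 0.665595949 ≈ 782.05.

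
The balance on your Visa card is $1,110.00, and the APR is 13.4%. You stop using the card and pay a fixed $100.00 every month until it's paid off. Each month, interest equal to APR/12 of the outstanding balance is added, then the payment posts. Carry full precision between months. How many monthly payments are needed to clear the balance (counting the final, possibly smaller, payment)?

12 months

Monthly rate r = 13.4%/12 = 1.11667% = 0.0111667.
Recurrence: B ← B·(1+r) − $100.00.
Month 1: interest $12.39; balance after payment $1,022.39.
Month 2: interest $11.42; balance after payment $933.81.
Closed form: n = −ln(1 − rB₀/P)/ln(1+r) = −ln(0.87605)/ln(1.01117) ≈ 11.917, so the balance reaches zero during payment 12.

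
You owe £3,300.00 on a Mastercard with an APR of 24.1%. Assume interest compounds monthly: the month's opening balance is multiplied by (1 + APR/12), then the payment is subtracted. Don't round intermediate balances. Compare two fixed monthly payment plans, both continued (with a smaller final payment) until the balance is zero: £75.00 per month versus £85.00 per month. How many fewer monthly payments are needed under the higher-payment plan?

32 fewer payments

Monthly rate r = 24.1%/12 = 2.00833% = 0.0200833.
At £75.00/mo: n = ⌈−ln(1 − rB₀/P)/ln(1+r)⌉ = 109 payments (last £14.41); total interest = total paid − £3,300.00 = £4,814.41.
At £85.00/mo: 77 payments (last £6.83); total interest £3,166.83.
Payments saved = 109 − 77 = 32.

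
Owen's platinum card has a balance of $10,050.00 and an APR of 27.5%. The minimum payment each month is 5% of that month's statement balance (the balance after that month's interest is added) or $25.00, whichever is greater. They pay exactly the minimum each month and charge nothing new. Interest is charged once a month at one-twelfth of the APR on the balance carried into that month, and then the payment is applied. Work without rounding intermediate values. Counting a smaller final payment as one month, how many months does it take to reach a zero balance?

Monthly rate r = 27.5%/12 = 2.29167% = 0.0229167.
While 5% of the post-interest balance exceeds $25.00, each month B ← (B·(1+r))·(1 − 0.05), i.e. B shrinks by the factor (1+r)·0.95 = 0.97177.
This holds for months 1–106. Entering month 107 the balance is $482.99; 5% of the post-interest balance is now below $25.00, so the flat $25.00 minimum applies from here.
From month 107 a fixed $25.00 at rate r clears $482.99 in 26 more payments. Total: 106 + 26 = 132 months.

132 months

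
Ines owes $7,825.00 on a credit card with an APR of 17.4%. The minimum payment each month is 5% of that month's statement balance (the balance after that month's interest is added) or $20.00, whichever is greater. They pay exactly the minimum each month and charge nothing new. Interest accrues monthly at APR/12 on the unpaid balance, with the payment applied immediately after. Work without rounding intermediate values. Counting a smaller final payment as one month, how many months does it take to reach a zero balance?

105 months

Monthly rate r = 17.4%/12 = 1.45% = 0.0145.
While 5% of the post-interest balance exceeds $20.00, each month B ← (B·(1+r))·(1 − 0.05), i.e. B shrinks by the factor (1+r)·0.95 = 0.96377.
This holds for months 1–81. Entering month 82 the balance is $394.01; 5% of the post-interest balance is now below $20.00, so the flat $20.00 minimum applies from here.
From month 82 a fixed $20.00 at rate r clears $394.01 in 24 more payments. Total: 81 + 24 = 105 months.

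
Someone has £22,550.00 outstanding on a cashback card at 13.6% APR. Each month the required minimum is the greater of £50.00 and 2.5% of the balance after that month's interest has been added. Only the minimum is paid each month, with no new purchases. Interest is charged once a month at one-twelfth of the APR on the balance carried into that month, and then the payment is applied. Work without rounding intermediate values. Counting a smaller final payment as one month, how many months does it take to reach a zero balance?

Monthly rate r = 13.6%/12 = 1.13333% = 0.0113333.
While 2.5% of the post-interest balance exceeds £50.00, each month B ← (B·(1+r))·(1 − 0.025), i.e. B shrinks by the factor (1+r)·0.975 = 0.98605.
This holds for months 1–174. Entering month 175 the balance is £1,956.87; 2.5% of the post-interest balance is now below £50.00, so the flat £50.00 minimum applies from here.
From month 175 a fixed £50.00 at rate r clears £1,956.87 in 53 more payments. Total: 174 + 53 = 227 months.

227 months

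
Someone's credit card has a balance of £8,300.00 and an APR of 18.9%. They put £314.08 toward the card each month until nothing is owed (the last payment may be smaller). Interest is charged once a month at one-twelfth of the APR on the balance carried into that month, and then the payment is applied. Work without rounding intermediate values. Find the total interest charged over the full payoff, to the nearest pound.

£2,518

Monthly rate r = 18.9%/12 = 1.575% = 0.01575.
Payoff takes n = ⌈−ln(1 − rB₀/P)/ln(1+r)⌉ = ⌈34.441⌉ = 35 payments; the last is £139.22.
Total paid = 34·£314.08 + £139.22 = £10,817.94.
Total interest = total paid − principal = £10,817.94 − £8,300.00 = £2,517.94.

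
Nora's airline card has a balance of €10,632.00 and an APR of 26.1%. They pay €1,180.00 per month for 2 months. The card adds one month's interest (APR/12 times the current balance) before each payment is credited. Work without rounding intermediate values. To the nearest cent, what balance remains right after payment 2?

€8,713.86

Monthly rate r = 26.1%/12 = 2.175% = 0.02175.
Each month: B ← B·(1+r) − €1,180.00.
Month 1: interest €231.25; balance after payment €9,683.25.
Month 2: interest €210.61; balance after payment €8,713.86.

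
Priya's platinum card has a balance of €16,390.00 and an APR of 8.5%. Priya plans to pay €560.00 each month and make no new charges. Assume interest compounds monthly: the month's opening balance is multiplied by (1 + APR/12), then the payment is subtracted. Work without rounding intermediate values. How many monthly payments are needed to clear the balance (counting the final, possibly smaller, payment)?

33 months

Monthly rate r = 8.5%/12 = 0.708333% = 0.00708333.
Recurrence: B ← B·(1+r) − €560.00.
Month 1: interest €116.10; balance after payment €15,946.10.
Month 2: interest €112.95; balance after payment €15,499.05.
Closed form: n = −ln(1 − rB₀/P)/ln(1+r) = −ln(0.79269)/ln(1.00708) ≈ 32.915, so the balance reaches zero during payment 33.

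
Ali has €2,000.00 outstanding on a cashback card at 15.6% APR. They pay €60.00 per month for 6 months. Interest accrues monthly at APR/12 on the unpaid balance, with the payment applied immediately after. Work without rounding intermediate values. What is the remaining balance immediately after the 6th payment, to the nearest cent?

€1,789.25

Monthly rate r = 15.6%/12 = 1.3% = 0.013.
Each month: B ← B·(1+r) − €60.00.
Month 1: interest €26.00; balance after payment €1,966.00.
Month 2: interest €25.56; balance after payment €1,931.56.
Month 3: interest €25.11; balance after payment €1,896.67.
Month 4: interest €24.66; balance after payment €1,861.32.
Month 5: interest €24.20; balance after payment €1,825.52.
Month 6: interest €23.73; balance after payment €1,789.25.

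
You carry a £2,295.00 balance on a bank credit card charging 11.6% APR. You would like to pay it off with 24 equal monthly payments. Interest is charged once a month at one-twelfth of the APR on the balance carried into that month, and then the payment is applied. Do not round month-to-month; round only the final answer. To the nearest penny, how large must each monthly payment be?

Monthly rate r = 11.6%/12 = 0.966667% = 0.00966667.
Level-payment amortization: P = B₀·r / (1 − (1+r)^(−n)) = 2295.00·0.00966667 / (1 − 1.00967^(−24)).
Denominator 1 − (1+r)^(−24) = 0.206169916.
P = 22.185 / 0.206169916 ≈ 107.61.

£107.61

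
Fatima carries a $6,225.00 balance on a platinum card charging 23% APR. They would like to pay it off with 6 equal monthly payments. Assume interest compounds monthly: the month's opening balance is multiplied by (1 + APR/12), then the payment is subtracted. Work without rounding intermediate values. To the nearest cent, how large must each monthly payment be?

$1,108.20

Monthly rate r = 23%/12 = 1.91667% = 0.0191667.
Level-payment amortization: P = B₀·r / (1 − (1+r)^(−n)) = 6225.00·0.0191667 / (1 − 1.01917^(−6)).
Denominator 1 − (1+r)^(−6) = 0.107663343.
P = 119.312 / 0.107663343 ≈ 1108.20.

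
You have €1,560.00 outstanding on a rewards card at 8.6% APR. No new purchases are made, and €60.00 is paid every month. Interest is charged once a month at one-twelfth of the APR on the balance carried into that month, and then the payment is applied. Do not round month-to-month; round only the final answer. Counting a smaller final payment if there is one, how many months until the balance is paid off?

29 months

Monthly rate r = 8.6%/12 = 0.716667% = 0.00716667.
Recurrence: B ← B·(1+r) − €60.00.
Month 1: interest €11.18; balance after payment €1,511.18.
Month 2: interest €10.83; balance after payment €1,462.01.
Closed form: n = −ln(1 − rB₀/P)/ln(1+r) = −ln(0.81367)/ln(1.00717) ≈ 28.876, so the balance reaches zero during payment 29.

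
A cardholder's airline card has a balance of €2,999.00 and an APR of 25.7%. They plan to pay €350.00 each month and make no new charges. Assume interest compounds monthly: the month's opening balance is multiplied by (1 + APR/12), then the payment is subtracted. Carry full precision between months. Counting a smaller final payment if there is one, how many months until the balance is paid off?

10 months

Monthly rate r = 25.7%/12 = 2.14167% = 0.0214167.
Recurrence: B ← B·(1+r) − €350.00.
Month 1: interest €64.23; balance after payment €2,713.23.
Month 2: interest €58.11; balance after payment €2,421.34.
Closed form: n = −ln(1 − rB₀/P)/ln(1+r) = −ln(0.81649)/ln(1.02142) ≈ 9.568, so the balance reaches zero during payment 10.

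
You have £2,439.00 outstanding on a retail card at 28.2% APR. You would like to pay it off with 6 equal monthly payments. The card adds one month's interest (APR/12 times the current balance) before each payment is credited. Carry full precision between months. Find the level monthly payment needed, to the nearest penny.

£440.58

Monthly rate r = 28.2%/12 = 2.35% = 0.0235.
Level-payment amortization: P = B₀·r / (1 − (1+r)^(−n)) = 2439.00·0.0235 / (1 − 1.0235^(−6)).
Denominator 1 − (1+r)^(−6) = 0.130092815.
P = 57.3165 / 0.130092815 ≈ 440.58.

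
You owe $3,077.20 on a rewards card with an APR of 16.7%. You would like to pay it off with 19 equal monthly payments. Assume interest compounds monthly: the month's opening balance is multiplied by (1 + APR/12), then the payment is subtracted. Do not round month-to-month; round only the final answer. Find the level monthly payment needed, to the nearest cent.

Monthly rate r = 16.7%/12 = 1.39167% = 0.0139167.
Level-payment amortization: P = B₀·r / (1 − (1+r)^(−n)) = 3077.20·0.0139167 / (1 − 1.01392^(−19)).
Denominator 1 − (1+r)^(−19) = 0.23094567.
P = 42.8244 / 0.23094567 ≈ 185.43.

$185.43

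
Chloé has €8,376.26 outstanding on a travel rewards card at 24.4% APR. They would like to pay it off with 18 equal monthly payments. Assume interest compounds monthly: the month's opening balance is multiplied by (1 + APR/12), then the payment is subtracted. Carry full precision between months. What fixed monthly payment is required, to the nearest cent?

Monthly rate r = 24.4%/12 = 2.03333% = 0.0203333.
Level-payment amortization: P = B₀·r / (1 − (1+r)^(−n)) = 8376.26·0.0203333 / (1 − 1.02033^(−18)).
Denominator 1 − (1+r)^(−18) = 0.303946451.
P = 170.317 / 0.303946451 ≈ 560.35.

€560.35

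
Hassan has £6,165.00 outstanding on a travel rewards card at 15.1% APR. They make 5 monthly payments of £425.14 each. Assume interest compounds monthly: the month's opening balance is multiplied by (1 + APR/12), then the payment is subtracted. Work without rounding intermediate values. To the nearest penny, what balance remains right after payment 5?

Monthly rate r = 15.1%/12 = 1.25833% = 0.0125833.
Each month: B ← B·(1+r) − £425.14.
Month 1: interest £77.58; balance after payment £5,817.44.
Month 2: interest £73.20; balance after payment £5,465.50.
Month 3: interest £68.77; balance after payment £5,109.13.
Month 4: interest £64.29; balance after payment £4,748.28.
Month 5: interest £59.75; balance after payment £4,382.89.

£4,382.89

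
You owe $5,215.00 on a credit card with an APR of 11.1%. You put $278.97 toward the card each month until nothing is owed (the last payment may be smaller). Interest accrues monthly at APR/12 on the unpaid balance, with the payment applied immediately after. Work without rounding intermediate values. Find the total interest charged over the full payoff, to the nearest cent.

Monthly rate r = 11.1%/12 = 0.925% = 0.00925.
Payoff takes n = ⌈−ln(1 − rB₀/P)/ln(1+r)⌉ = ⌈20.619⌉ = 21 payments; the last is $173.03.
Total paid = 20·$278.97 + $173.03 = $5,752.43.
Total interest = total paid − principal = $5,752.43 − $5,215.00 = $537.43.

$537.43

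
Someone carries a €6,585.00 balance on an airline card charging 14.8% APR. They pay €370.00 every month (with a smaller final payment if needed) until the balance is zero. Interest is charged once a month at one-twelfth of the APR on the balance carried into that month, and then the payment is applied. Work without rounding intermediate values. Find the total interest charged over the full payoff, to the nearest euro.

Monthly rate r = 14.8%/12 = 1.23333% = 0.0123333.
Payoff takes n = ⌈−ln(1 − rB₀/P)/ln(1+r)⌉ = ⌈20.217⌉ = 21 payments; the last is €80.76.
Total paid = 20·€370.00 + €80.76 = €7,480.76.
Total interest = total paid − principal = €7,480.76 − €6,585.00 = €895.76.

€896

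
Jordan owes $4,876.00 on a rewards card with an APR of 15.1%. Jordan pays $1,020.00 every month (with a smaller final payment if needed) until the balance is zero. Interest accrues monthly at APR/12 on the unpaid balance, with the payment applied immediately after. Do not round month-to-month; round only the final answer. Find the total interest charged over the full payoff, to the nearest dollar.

Monthly rate r = 15.1%/12 = 1.25833% = 0.0125833.
Payoff takes n = ⌈−ln(1 − rB₀/P)/ln(1+r)⌉ = ⌈4.961⌉ = 5 payments; the last is $980.62.
Total paid = 4·$1,020.00 + $980.62 = $5,060.62.
Total interest = total paid − principal = $5,060.62 − $4,876.00 = $184.62.

$185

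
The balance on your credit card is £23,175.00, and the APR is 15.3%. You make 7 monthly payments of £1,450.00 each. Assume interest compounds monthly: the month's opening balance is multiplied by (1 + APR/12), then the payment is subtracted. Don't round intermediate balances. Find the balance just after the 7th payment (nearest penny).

Monthly rate r = 15.3%/12 = 1.275% = 0.01275.
Each month: B ← B·(1+r) − £1,450.00.
Month 1: interest £295.48; balance after payment £22,020.48.
Month 2: interest £280.76; balance after payment £20,851.24.
Month 3: interest £265.85; balance after payment £19,667.10.
Month 4: interest £250.76; balance after payment £18,467.85.
Month 5: interest £235.47; balance after payment £17,253.32.
Month 6: interest £219.98; balance after payment £16,023.30.
Month 7: interest £204.30; balance after payment £14,777.59.

£14,777.59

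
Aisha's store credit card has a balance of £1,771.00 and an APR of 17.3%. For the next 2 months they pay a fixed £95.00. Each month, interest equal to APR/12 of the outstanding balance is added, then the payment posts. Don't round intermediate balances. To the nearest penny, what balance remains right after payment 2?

£1,631.06

Monthly rate r = 17.3%/12 = 1.44167% = 0.0144167.
Each month: B ← B·(1+r) − £95.00.
Month 1: interest £25.53; balance after payment £1,701.53.
Month 2: interest £24.53; balance after payment £1,631.06.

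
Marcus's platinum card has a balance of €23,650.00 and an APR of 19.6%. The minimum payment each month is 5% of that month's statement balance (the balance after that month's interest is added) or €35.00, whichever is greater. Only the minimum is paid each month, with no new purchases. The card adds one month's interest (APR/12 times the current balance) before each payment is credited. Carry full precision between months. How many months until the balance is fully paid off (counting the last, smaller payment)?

Monthly rate r = 19.6%/12 = 1.63333% = 0.0163333.
While 5% of the post-interest balance exceeds €35.00, each month B ← (B·(1+r))·(1 − 0.05), i.e. B shrinks by the factor (1+r)·0.95 = 0.96552.
This holds for months 1–101. Entering month 102 the balance is €683.23; 5% of the post-interest balance is now below €35.00, so the flat €35.00 minimum applies from here.
From month 102 a fixed €35.00 at rate r clears €683.23 in 24 more payments. Total: 101 + 24 = 125 months.

125 months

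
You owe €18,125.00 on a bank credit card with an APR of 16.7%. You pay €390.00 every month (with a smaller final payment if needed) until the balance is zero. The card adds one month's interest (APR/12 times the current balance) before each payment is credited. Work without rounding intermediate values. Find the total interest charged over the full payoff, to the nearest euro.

€11,241

Monthly rate r = 16.7%/12 = 1.39167% = 0.0139167.
Payoff takes n = ⌈−ln(1 − rB₀/P)/ln(1+r)⌉ = ⌈75.295⌉ = 76 payments; the last is €115.60.
Total paid = 75·€390.00 + €115.60 = €29,365.60.
Total interest = total paid − principal = €29,365.60 − €18,125.00 = €11,240.60.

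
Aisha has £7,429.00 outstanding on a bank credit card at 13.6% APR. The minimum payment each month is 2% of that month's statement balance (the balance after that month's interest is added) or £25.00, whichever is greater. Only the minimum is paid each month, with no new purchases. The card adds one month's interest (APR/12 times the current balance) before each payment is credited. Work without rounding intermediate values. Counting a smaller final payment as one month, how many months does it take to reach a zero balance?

274 months

Monthly rate r = 13.6%/12 = 1.13333% = 0.0113333.
While 2% of the post-interest balance exceeds £25.00, each month B ← (B·(1+r))·(1 − 0.02), i.e. B shrinks by the factor (1+r)·0.98 = 0.99111.
This holds for months 1–201. Entering month 202 the balance is £1,233.47; 2% of the post-interest balance is now below £25.00, so the flat £25.00 minimum applies from here.
From month 202 a fixed £25.00 at rate r clears £1,233.47 in 73 more payments. Total: 201 + 73 = 274 months.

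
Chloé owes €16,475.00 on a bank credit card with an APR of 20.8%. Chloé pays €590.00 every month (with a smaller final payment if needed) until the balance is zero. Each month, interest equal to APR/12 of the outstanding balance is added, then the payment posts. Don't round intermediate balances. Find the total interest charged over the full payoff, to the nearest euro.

€6,243

Monthly rate r = 20.8%/12 = 1.73333% = 0.0173333.
Payoff takes n = ⌈−ln(1 − rB₀/P)/ln(1+r)⌉ = ⌈38.503⌉ = 39 payments; the last is €298.14.
Total paid = 38·€590.00 + €298.14 = €22,718.14.
Total interest = total paid − principal = €22,718.14 − €16,475.00 = €6,243.14.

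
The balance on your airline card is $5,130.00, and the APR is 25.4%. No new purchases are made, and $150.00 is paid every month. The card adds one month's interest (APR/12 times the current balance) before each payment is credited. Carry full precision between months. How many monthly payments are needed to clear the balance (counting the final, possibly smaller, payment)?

Monthly rate r = 25.4%/12 = 2.11667% = 0.0211667.
Recurrence: B ← B·(1+r) − $150.00.
Month 1: interest $108.59; balance after payment $5,088.59.
Month 2: interest $107.71; balance after payment $5,046.29.
Closed form: n = −ln(1 − rB₀/P)/ln(1+r) = −ln(0.2761)/ln(1.02117) ≈ 61.444, so the balance reaches zero during payment 62.

62 payments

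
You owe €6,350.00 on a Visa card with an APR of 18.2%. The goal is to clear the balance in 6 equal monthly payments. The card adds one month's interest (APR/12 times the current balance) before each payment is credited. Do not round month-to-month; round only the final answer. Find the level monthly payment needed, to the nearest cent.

€1,115.22

Monthly rate r = 18.2%/12 = 1.51667% = 0.0151667.
Level-payment amortization: P = B₀·r / (1 − (1+r)^(−n)) = 6350.00·0.0151667 / (1 − 1.01517^(−6)).
Denominator 1 − (1+r)^(−6) = 0.0863583167.
P = 96.3083 / 0.0863583167 ≈ 1115.22.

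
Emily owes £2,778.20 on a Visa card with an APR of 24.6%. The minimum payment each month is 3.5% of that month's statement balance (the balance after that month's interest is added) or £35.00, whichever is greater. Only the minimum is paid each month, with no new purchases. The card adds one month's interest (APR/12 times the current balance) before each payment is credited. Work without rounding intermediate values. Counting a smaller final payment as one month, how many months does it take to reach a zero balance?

111 months

Monthly rate r = 24.6%/12 = 2.05% = 0.0205.
While 3.5% of the post-interest balance exceeds £35.00, each month B ← (B·(1+r))·(1 − 0.035), i.e. B shrinks by the factor (1+r)·0.965 = 0.98478.
This holds for months 1–68. Entering month 69 the balance is £979.28; 3.5% of the post-interest balance is now below £35.00, so the flat £35.00 minimum applies from here.
From month 69 a fixed £35.00 at rate r clears £979.28 in 43 more payments. Total: 68 + 43 = 111 months.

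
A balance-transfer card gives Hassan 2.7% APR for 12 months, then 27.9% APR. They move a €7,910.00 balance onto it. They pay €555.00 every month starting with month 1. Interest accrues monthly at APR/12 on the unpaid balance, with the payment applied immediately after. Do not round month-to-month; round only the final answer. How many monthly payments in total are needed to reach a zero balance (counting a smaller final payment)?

Promo months 1–12 at r₀ = 2.7%/12 = 0.00225; months 13+ at r₁ = 27.9%/12 = 0.02325.
After month 12: iterate B ← B·(1+r₀) − €555.00 for 12 months → €1,383.19.
Then at r₁ with €555.00/mo: n₂ = −ln(1 − r₁·B/P)/ln(1+r₁) ≈ 2.60 → 3 more payments.

15 months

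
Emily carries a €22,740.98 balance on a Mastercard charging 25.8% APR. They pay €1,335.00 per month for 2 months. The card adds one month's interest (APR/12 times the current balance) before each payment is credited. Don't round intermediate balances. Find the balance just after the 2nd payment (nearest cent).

€21,030.65

Monthly rate r = 25.8%/12 = 2.15% = 0.0215.
Each month: B ← B·(1+r) − €1,335.00.
Month 1: interest €488.93; balance after payment €21,894.91.
Month 2: interest €470.74; balance after payment €21,030.65.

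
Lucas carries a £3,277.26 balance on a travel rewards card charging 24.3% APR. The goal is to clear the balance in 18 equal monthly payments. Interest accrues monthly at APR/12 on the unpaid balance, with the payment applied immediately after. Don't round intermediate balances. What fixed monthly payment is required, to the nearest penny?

£219.08

Monthly rate r = 24.3%/12 = 2.025% = 0.02025.
Level-payment amortization: P = B₀·r / (1 − (1+r)^(−n)) = 3277.26·0.02025 / (1 − 1.02025^(−18)).
Denominator 1 − (1+r)^(−18) = 0.302922383.
P = 66.3645 / 0.302922383 ≈ 219.08.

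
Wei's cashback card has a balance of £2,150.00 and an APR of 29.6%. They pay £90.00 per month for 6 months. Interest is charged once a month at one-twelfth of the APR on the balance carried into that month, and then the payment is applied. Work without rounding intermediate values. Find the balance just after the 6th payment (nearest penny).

£1,914.06

Monthly rate r = 29.6%/12 = 2.46667% = 0.0246667.
Each month: B ← B·(1+r) − £90.00.
Month 1: interest £53.03; balance after payment £2,113.03.
Month 2: interest £52.12; balance after payment £2,075.15.
Month 3: interest £51.19; balance after payment £2,036.34.
Month 4: interest £50.23; balance after payment £1,996.57.
Month 5: interest £49.25; balance after payment £1,955.82.
Month 6: interest £48.24; balance after payment £1,914.06.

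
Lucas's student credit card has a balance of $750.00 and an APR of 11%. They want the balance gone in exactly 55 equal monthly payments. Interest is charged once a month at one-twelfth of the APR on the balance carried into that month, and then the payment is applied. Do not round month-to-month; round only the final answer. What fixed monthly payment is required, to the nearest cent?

Monthly rate r = 11%/12 = 0.916667% = 0.00916667.
Level-payment amortization: P = B₀·r / (1 − (1+r)^(−n)) = 750.00·0.00916667 / (1 − 1.00917^(−55)).
Denominator 1 − (1+r)^(−55) = 0.394602449.
P = 6.875 / 0.394602449 ≈ 17.42.

$17.42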